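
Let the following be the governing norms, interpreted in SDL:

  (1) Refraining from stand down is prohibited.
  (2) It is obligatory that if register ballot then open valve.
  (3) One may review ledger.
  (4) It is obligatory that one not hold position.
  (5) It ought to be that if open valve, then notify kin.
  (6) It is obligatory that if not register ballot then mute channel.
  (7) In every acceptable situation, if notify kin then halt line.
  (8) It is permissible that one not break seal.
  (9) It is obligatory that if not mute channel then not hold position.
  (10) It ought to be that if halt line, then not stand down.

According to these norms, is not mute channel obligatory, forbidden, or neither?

Premise 1, F(¬stand_down), is equivalent to O(stand_down).
Premise 10, O(halt_line → ¬stand_down), contraposes to O(stand_down → ¬halt_line); with O(stand_down) we get O(¬halt_line).
The contrapositive of premise 7 (O(notify_kin → halt_line)) is O(¬halt_line → ¬notify_kin), and O(¬halt_line) is already established, so O(¬notify_kin).
Premise 5 is O(open_valve → notify_kin); contrapositively O(¬notify_kin → ¬open_valve). Since O(¬notify_kin) holds, K gives O(¬open_valve).
Premise 2 is O(register_ballot → open_valve); contrapositively O(¬open_valve → ¬register_ballot). Since O(¬open_valve) holds, K gives O(¬register_ballot).
With premise 6, O(¬register_ballot → mute_channel), the K-axiom yields O(mute_channel).
Premises 3, 4, 8, 9 do not contribute to this derivation.
Thus O(mute_channel), which is F(¬mute_channel): ¬mute_channel is forbidden.

Forbidden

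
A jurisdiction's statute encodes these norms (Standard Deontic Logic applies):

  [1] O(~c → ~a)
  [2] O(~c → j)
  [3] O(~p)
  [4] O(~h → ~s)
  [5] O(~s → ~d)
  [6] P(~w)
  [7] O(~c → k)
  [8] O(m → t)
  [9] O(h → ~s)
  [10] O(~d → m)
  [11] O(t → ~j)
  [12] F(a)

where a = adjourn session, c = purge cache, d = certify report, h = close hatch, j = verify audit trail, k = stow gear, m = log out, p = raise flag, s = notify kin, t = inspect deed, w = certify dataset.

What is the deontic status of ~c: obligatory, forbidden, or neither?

Forbidden

By case analysis on h: premise 9 gives O(h → ~s) and premise 4 gives O(~h → ~s), so O(~s) either way.
From O(~s) and premise 5, O(~s → ~d), we obtain O(~d).
Premise 10 is O(~d → m); since O(~d), deontic closure gives O(m).
Applying K to premise 8 (O(m → t)) and O(m) yields O(t).
Premise 11 is O(t → ~j); since O(t), deontic closure gives O(~j).
Premise 2, O(~c → j), contraposes to O(~j → c); with O(~j) we get O(c).
Premises 1, 3, 6, 7, 12 do not contribute to this derivation.
Thus O(c), which is F(~c): ~c is forbidden.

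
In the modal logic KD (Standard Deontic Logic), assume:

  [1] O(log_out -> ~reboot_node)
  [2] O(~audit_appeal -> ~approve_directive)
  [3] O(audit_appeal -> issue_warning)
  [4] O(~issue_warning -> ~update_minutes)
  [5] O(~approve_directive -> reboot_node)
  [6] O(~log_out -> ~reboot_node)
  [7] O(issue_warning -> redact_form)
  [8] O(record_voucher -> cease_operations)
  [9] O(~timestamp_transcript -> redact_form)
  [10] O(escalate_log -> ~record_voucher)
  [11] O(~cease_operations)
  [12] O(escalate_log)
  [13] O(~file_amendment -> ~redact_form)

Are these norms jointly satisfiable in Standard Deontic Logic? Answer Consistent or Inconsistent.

Consistent

Premise 8 is O(record_voucher -> cease_operations), but O(record_voucher) is not derivable from the premises, so it does not yield O(cease_operations).
So O(cease_operations) is not derivable, and the apparent clash with O(~cease_operations) does not arise.
A world satisfying every obligation exists (e.g. approve_directive=true, audit_appeal=true, cease_operations=false, escalate_log=true, file_amendment=true, issue_warning=true, log_out=false, reboot_node=false, record_voucher=false, redact_form=true, timestamp_transcript=false, update_minutes=false); no atom is both obligatory and forbidden, so the set is consistent.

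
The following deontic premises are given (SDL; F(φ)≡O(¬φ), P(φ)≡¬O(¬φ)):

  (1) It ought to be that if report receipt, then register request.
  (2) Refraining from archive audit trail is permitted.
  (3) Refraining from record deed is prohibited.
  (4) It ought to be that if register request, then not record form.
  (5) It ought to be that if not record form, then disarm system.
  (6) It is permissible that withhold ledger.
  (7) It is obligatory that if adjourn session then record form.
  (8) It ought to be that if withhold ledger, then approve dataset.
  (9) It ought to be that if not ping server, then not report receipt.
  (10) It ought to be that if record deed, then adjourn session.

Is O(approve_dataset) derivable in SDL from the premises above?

Premise 8 is O(withhold_ledger → approve_dataset), but O(withhold_ledger) is not derivable from the premises (the permission P(withhold_ledger) asserts only ¬O(¬withhold_ledger), not O(withhold_ledger)), so it does not yield O(approve_dataset).
No other premise forces O(approve_dataset). An ideal world satisfying every premise can still have approve_dataset false, so O(approve_dataset) is not derivable.

No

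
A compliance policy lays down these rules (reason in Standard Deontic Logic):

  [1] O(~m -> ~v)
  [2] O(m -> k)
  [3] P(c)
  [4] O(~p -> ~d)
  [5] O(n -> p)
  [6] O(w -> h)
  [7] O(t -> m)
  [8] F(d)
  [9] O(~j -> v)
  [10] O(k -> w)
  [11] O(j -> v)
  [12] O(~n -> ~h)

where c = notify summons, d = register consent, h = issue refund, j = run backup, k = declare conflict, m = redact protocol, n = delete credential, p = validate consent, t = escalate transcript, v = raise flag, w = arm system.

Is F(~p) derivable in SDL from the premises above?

Yes

By case analysis on j: premise 11 gives O(j -> v) and premise 9 gives O(~j -> v), so O(v) either way.
Premise 1 is O(~m -> ~v); contrapositively O(v -> m). Since O(v) holds, K gives O(m).
With premise 2, O(m -> k), the K-axiom yields O(k).
With premise 10, O(k -> w), the K-axiom yields O(w).
From O(w) and premise 6, O(w -> h), we obtain O(h).
The contrapositive of premise 12 (O(~n -> ~h)) is O(h -> n), and O(h) is already established, so O(n).
Premise 5 is O(n -> p); since O(n), deontic closure gives O(p).
Premises 3, 4, 7, 8 do not contribute to this derivation.
So O(p) holds, i.e. F(~p). The claim follows.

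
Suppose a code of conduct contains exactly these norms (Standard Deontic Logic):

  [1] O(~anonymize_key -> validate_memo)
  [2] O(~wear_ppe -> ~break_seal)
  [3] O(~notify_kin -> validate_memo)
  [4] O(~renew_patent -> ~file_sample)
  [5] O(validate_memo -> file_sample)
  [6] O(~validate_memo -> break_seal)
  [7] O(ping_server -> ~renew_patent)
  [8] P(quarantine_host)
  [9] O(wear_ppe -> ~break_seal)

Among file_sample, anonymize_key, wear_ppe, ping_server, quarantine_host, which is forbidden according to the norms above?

Premises 9 and 2 are O(wear_ppe -> ~break_seal) and O(~wear_ppe -> ~break_seal); every ideal world satisfies wear_ppe or ~wear_ppe, so in either case ~break_seal holds — hence O(~break_seal).
Premise 6, O(~validate_memo -> break_seal), contraposes to O(~break_seal -> validate_memo); with O(~break_seal) we get O(validate_memo).
With premise 5, O(validate_memo -> file_sample), the K-axiom yields O(file_sample).
The contrapositive of premise 4 (O(~renew_patent -> ~file_sample)) is O(file_sample -> renew_patent), and O(file_sample) is already established, so O(renew_patent).
Premise 7 is O(ping_server -> ~renew_patent); contrapositively O(renew_patent -> ~ping_server). Since O(renew_patent) holds, K gives O(~ping_server).
So O(~ping_server) holds, i.e. ping_server is forbidden. None of the other listed options is forbidden under the premises.

ping_server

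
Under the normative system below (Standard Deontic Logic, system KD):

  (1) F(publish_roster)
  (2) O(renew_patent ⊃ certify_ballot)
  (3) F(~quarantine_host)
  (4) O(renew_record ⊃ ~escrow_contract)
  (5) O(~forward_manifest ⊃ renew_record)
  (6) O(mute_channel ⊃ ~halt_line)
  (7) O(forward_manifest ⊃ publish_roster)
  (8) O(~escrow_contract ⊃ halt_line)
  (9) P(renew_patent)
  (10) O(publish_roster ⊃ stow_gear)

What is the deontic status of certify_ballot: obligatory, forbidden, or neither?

Premise 2 is O(renew_patent ⊃ certify_ballot), but O(renew_patent) is not derivable from the premises (the permission P(renew_patent) asserts only ~O(~renew_patent), not O(renew_patent)), so it does not yield O(certify_ballot).
No premise or chain of K-axiom applications forces O(certify_ballot), and none forces O(~certify_ballot). So certify_ballot is neither obligatory nor forbidden under these norms.

Neither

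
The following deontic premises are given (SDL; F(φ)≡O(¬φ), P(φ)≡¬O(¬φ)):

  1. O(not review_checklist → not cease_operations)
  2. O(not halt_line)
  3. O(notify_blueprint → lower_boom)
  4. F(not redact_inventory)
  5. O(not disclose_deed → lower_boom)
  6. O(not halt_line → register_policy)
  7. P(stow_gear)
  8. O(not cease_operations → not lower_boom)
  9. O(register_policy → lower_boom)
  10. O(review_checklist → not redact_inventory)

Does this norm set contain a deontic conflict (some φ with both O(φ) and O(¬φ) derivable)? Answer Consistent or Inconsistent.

Inconsistent

From premise 2 we have O(not halt_line).
Premise 6 is O(not halt_line → register_policy); since O(not halt_line), deontic closure gives O(register_policy).
From O(register_policy) and premise 9, O(register_policy → lower_boom), we obtain O(lower_boom).
Premise 8, O(not cease_operations → not lower_boom), contraposes to O(lower_boom → cease_operations); with O(lower_boom) we get O(cease_operations).
The contrapositive of premise 1 (O(not review_checklist → not cease_operations)) is O(cease_operations → review_checklist), and O(cease_operations) is already established, so O(review_checklist).
Premise 10 is O(review_checklist → not redact_inventory); since O(review_checklist), deontic closure gives O(not redact_inventory).
However, F(not redact_inventory) at premise 4 amounts to O(redact_inventory).
We now have both O(not redact_inventory) and O(redact_inventory) — redact_inventory is simultaneously obligatory and forbidden, violating the D-axiom.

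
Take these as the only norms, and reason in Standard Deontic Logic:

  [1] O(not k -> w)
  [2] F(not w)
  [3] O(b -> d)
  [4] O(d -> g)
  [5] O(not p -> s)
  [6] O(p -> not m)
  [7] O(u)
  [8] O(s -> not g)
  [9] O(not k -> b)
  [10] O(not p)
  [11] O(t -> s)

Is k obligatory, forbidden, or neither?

From premise 10 we have O(not p).
With premise 5, O(not p -> s), the K-axiom yields O(s).
With premise 8, O(s -> not g), the K-axiom yields O(not g).
Premise 4 is O(d -> g); contrapositively O(not g -> not d). Since O(not g) holds, K gives O(not d).
Premise 3 is O(b -> d); contrapositively O(not d -> not b). Since O(not d) holds, K gives O(not b).
The contrapositive of premise 9 (O(not k -> b)) is O(not b -> k), and O(not b) is already established, so O(k).
Premises 1, 2, 6, 7, 11 do not contribute to this derivation.
Hence k is obligatory.

Obligatory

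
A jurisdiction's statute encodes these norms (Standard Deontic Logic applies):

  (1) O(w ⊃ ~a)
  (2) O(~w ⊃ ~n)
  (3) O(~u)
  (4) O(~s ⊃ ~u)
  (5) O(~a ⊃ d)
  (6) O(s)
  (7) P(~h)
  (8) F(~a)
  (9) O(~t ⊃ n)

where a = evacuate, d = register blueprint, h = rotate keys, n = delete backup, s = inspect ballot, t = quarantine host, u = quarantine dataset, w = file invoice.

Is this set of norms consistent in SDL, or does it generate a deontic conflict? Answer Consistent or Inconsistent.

Consistent

Premise 4 is O(~s ⊃ ~u); even if O(~u) held, inferring O(~s) would be affirming the consequent — invalid.
So O(~s) is not derivable, and the apparent clash with O(s) does not arise.
A world satisfying every obligation exists (e.g. a=true, d=false, h=false, n=false, s=true, t=true, u=false, w=false); no atom is both obligatory and forbidden, so the set is consistent.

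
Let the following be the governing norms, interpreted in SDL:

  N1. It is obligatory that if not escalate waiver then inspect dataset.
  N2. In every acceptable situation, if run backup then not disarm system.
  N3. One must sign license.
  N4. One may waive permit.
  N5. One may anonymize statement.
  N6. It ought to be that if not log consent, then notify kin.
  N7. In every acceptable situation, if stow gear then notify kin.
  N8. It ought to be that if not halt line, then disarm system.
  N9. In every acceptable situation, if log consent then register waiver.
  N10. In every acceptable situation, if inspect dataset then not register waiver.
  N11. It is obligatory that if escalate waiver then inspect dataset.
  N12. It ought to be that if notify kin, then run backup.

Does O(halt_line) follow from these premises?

Premises 1 and 11 cover both cases: O(¬escalate_waiver → inspect_dataset) and O(escalate_waiver → inspect_dataset). Since ¬escalate_waiver ∨ escalate_waiver is a tautology, O(inspect_dataset) follows.
Premise 10 is O(inspect_dataset → ¬register_waiver); since O(inspect_dataset), deontic closure gives O(¬register_waiver).
The contrapositive of premise 9 (O(log_consent → register_waiver)) is O(¬register_waiver → ¬log_consent), and O(¬register_waiver) is already established, so O(¬log_consent).
With premise 6, O(¬log_consent → notify_kin), the K-axiom yields O(notify_kin).
Applying K to premise 12 (O(notify_kin → run_backup)) and O(notify_kin) yields O(run_backup).
From O(run_backup) and premise 2, O(run_backup → ¬disarm_system), we obtain O(¬disarm_system).
Premise 8 is O(¬halt_line → disarm_system); contrapositively O(¬disarm_system → halt_line). Since O(¬disarm_system) holds, K gives O(halt_line).
Premises 3, 4, 5, 7 do not contribute to this derivation.
So O(halt_line) follows.

Yes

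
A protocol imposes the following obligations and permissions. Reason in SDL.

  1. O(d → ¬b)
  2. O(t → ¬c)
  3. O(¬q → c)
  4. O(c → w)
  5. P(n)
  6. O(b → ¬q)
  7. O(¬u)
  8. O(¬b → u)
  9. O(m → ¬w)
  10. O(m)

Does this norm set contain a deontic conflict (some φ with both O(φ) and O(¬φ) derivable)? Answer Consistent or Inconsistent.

Premise 10 states O(m) outright.
Premise 9 is O(m → ¬w); since O(m), deontic closure gives O(¬w).
Premise 4 is O(c → w); contrapositively O(¬w → ¬c). Since O(¬w) holds, K gives O(¬c).
Premise 3 is O(¬q → c); contrapositively O(¬c → q). Since O(¬c) holds, K gives O(q).
Premise 6 is O(b → ¬q); contrapositively O(q → ¬b). Since O(q) holds, K gives O(¬b).
Premise 8 is O(¬b → u); since O(¬b), deontic closure gives O(u).
However, premise 7 gives O(¬u).
We now have both O(u) and O(¬u) — u is simultaneously obligatory and forbidden, violating the D-axiom.

Inconsistent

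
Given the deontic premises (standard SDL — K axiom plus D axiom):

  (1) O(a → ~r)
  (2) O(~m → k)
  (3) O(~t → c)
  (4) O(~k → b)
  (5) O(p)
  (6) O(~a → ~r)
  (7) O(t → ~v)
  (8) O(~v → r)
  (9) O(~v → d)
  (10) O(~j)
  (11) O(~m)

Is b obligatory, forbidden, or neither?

Premise 4 is O(~k → b), but O(~k) is not derivable from the premises, so it does not yield O(b).
No premise or chain of K-axiom applications forces O(b), and none forces O(~b). So b is neither obligatory nor forbidden under these norms.

Neither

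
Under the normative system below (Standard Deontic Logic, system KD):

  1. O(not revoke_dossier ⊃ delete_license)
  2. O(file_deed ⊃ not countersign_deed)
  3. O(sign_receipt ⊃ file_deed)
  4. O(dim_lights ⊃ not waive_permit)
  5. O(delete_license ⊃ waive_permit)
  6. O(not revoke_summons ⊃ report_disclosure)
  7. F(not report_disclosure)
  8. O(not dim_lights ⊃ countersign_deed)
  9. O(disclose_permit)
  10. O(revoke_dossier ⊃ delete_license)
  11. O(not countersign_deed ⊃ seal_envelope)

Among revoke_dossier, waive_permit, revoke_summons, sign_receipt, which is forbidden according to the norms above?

Premises 10 and 1 cover both cases: O(revoke_dossier ⊃ delete_license) and O(not revoke_dossier ⊃ delete_license). Since revoke_dossier ∨ not revoke_dossier is a tautology, O(delete_license) follows.
From O(delete_license) and premise 5, O(delete_license ⊃ waive_permit), we obtain O(waive_permit).
Premise 4 is O(dim_lights ⊃ not waive_permit); contrapositively O(waive_permit ⊃ not dim_lights). Since O(waive_permit) holds, K gives O(not dim_lights).
With premise 8, O(not dim_lights ⊃ countersign_deed), the K-axiom yields O(countersign_deed).
Premise 2 is O(file_deed ⊃ not countersign_deed); contrapositively O(countersign_deed ⊃ not file_deed). Since O(countersign_deed) holds, K gives O(not file_deed).
Premise 3 is O(sign_receipt ⊃ file_deed); contrapositively O(not file_deed ⊃ not sign_receipt). Since O(not file_deed) holds, K gives O(not sign_receipt).
So O(not sign_receipt) holds, i.e. sign_receipt is forbidden. None of the other listed options is forbidden under the premises.

sign_receipt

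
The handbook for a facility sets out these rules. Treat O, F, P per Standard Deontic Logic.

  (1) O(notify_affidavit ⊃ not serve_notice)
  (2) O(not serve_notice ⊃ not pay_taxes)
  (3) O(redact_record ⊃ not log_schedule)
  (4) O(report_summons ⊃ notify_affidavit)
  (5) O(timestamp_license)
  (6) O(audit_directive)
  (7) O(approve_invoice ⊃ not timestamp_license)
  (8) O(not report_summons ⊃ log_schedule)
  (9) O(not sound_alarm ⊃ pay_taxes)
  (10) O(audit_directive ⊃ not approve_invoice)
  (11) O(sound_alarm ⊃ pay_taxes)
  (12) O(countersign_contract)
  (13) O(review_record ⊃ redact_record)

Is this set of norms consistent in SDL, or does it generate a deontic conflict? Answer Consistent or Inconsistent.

Premise 7 is O(approve_invoice ⊃ not timestamp_license), but O(approve_invoice) is not derivable from the premises, so it does not yield O(not timestamp_license).
So O(not timestamp_license) is not derivable, and the apparent clash with O(timestamp_license) does not arise.
A world satisfying every obligation exists (e.g. approve_invoice=false, audit_directive=true, countersign_contract=true, log_schedule=true, notify_affidavit=false, pay_taxes=true, redact_record=false, report_summons=false, review_record=false, serve_notice=true, sound_alarm=false, timestamp_license=true); no atom is both obligatory and forbidden, so the set is consistent.

Consistent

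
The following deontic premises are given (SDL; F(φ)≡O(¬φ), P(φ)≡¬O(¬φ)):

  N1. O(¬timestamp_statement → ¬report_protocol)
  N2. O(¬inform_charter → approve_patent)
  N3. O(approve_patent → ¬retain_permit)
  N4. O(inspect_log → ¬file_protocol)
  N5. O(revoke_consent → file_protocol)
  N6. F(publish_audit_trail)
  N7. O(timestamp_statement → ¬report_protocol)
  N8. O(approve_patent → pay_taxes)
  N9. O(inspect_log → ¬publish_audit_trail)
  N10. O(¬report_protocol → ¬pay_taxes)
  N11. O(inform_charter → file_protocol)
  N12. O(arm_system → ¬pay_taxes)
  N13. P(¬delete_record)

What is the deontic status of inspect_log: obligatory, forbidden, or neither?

By case analysis on timestamp_statement: premise 7 gives O(timestamp_statement → ¬report_protocol) and premise 1 gives O(¬timestamp_statement → ¬report_protocol), so O(¬report_protocol) either way.
From O(¬report_protocol) and premise 10, O(¬report_protocol → ¬pay_taxes), we obtain O(¬pay_taxes).
Premise 8, O(approve_patent → pay_taxes), contraposes to O(¬pay_taxes → ¬approve_patent); with O(¬pay_taxes) we get O(¬approve_patent).
Premise 2, O(¬inform_charter → approve_patent), contraposes to O(¬approve_patent → inform_charter); with O(¬approve_patent) we get O(inform_charter).
With premise 11, O(inform_charter → file_protocol), the K-axiom yields O(file_protocol).
Premise 4 is O(inspect_log → ¬file_protocol); contrapositively O(file_protocol → ¬inspect_log). Since O(file_protocol) holds, K gives O(¬inspect_log).
Premises 3, 5, 6, 9, 12, 13 do not contribute to this derivation.
Thus O(¬inspect_log), which is F(inspect_log): inspect_log is forbidden.

Forbidden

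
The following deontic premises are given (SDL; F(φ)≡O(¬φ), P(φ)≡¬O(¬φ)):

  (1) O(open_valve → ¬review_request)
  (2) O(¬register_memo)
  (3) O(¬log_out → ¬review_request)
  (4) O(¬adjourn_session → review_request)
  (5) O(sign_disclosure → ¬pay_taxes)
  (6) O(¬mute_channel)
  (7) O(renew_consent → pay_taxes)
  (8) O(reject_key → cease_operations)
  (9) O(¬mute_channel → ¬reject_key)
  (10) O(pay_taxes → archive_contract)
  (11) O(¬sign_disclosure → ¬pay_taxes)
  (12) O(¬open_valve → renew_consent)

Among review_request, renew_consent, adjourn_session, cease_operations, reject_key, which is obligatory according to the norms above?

adjourn_session

Premises 11 and 5 cover both cases: O(¬sign_disclosure → ¬pay_taxes) and O(sign_disclosure → ¬pay_taxes). Since ¬sign_disclosure ∨ sign_disclosure is a tautology, O(¬pay_taxes) follows.
The contrapositive of premise 7 (O(renew_consent → pay_taxes)) is O(¬pay_taxes → ¬renew_consent), and O(¬pay_taxes) is already established, so O(¬renew_consent).
The contrapositive of premise 12 (O(¬open_valve → renew_consent)) is O(¬renew_consent → open_valve), and O(¬renew_consent) is already established, so O(open_valve).
With premise 1, O(open_valve → ¬review_request), the K-axiom yields O(¬review_request).
The contrapositive of premise 4 (O(¬adjourn_session → review_request)) is O(¬review_request → adjourn_session), and O(¬review_request) is already established, so O(adjourn_session).
So O(adjourn_session) holds — adjourn_session is obligatory. None of the other listed options is made obligatory by any chain of premises.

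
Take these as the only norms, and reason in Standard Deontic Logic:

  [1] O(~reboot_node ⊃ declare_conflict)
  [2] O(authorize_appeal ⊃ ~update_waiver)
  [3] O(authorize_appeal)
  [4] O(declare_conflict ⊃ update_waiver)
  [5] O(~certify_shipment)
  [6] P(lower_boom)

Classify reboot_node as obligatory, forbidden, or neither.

Obligatory

From premise 3 we have O(authorize_appeal).
From O(authorize_appeal) and premise 2, O(authorize_appeal ⊃ ~update_waiver), we obtain O(~update_waiver).
Premise 4 is O(declare_conflict ⊃ update_waiver); contrapositively O(~update_waiver ⊃ ~declare_conflict). Since O(~update_waiver) holds, K gives O(~declare_conflict).
The contrapositive of premise 1 (O(~reboot_node ⊃ declare_conflict)) is O(~declare_conflict ⊃ reboot_node), and O(~declare_conflict) is already established, so O(reboot_node).
Premises 5, 6 do not contribute to this derivation.
Hence reboot_node is obligatory.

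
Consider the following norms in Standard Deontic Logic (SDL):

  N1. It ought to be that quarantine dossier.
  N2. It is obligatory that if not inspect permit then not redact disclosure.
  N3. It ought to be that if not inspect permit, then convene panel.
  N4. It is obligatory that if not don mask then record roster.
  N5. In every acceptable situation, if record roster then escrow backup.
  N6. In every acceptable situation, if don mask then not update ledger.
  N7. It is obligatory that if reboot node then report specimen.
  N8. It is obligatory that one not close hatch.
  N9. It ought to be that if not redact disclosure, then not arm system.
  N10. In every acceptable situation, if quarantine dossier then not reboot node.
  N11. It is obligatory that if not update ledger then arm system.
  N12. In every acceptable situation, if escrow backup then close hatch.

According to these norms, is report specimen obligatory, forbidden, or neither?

Neither

Premise 7 is O(reboot_node → report_specimen), but O(reboot_node) is not derivable from the premises, so it does not yield O(report_specimen).
No premise or chain of K-axiom applications forces O(report_specimen), and none forces O(¬report_specimen). So report_specimen is neither obligatory nor forbidden under these norms.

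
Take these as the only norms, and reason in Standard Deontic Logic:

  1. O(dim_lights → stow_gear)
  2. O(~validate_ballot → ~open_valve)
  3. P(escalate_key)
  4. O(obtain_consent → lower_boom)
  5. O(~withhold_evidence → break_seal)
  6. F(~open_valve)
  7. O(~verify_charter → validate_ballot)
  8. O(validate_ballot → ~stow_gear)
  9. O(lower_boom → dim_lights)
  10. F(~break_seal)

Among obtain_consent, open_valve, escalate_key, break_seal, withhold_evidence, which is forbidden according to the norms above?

Premise 6 is F(~open_valve), i.e. O(open_valve).
The contrapositive of premise 2 (O(~validate_ballot → ~open_valve)) is O(open_valve → validate_ballot), and O(open_valve) is already established, so O(validate_ballot).
Applying K to premise 8 (O(validate_ballot → ~stow_gear)) and O(validate_ballot) yields O(~stow_gear).
Premise 1, O(dim_lights → stow_gear), contraposes to O(~stow_gear → ~dim_lights); with O(~stow_gear) we get O(~dim_lights).
The contrapositive of premise 9 (O(lower_boom → dim_lights)) is O(~dim_lights → ~lower_boom), and O(~dim_lights) is already established, so O(~lower_boom).
The contrapositive of premise 4 (O(obtain_consent → lower_boom)) is O(~lower_boom → ~obtain_consent), and O(~lower_boom) is already established, so O(~obtain_consent).
So O(~obtain_consent) holds, i.e. obtain_consent is forbidden. None of the other listed options is forbidden under the premises.

obtain_consent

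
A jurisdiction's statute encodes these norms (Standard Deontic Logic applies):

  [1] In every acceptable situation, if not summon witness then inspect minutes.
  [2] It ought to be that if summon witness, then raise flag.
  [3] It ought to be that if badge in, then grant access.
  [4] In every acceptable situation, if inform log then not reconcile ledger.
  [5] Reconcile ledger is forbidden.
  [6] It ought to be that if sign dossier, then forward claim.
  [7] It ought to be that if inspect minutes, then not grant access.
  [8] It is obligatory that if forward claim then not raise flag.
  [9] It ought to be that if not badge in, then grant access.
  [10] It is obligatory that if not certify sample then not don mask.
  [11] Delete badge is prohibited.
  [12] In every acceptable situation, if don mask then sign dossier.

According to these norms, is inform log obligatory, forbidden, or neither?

Premise 4 is O(inform_log → ¬reconcile_ledger); even if O(¬reconcile_ledger) held, inferring O(inform_log) would be affirming the consequent — invalid.
No premise or chain of K-axiom applications forces O(inform_log), and none forces O(¬inform_log). So inform_log is neither obligatory nor forbidden under these norms.

Neither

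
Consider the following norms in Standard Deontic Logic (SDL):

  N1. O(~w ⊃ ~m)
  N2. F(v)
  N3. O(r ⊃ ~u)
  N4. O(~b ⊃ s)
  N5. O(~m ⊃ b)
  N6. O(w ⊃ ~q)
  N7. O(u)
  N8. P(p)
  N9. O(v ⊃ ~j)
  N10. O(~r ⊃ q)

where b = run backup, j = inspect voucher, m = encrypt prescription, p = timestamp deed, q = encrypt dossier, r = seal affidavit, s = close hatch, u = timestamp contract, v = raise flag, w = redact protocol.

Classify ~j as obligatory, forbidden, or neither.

Premise 9 is O(v ⊃ ~j), but O(v) is not derivable from the premises, so it does not yield O(~j).
No premise or chain of K-axiom applications forces O(~j), and none forces O(j). So ~j is neither obligatory nor forbidden under these norms.

Neither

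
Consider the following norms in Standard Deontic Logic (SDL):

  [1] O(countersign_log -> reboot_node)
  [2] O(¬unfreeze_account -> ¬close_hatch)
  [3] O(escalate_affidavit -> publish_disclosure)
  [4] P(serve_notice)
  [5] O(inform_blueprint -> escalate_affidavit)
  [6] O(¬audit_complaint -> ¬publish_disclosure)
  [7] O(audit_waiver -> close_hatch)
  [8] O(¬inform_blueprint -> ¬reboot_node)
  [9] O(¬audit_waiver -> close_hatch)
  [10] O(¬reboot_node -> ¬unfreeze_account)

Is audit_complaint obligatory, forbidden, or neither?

Obligatory

Premises 7 and 9 cover both cases: O(audit_waiver -> close_hatch) and O(¬audit_waiver -> close_hatch). Since audit_waiver ∨ ¬audit_waiver is a tautology, O(close_hatch) follows.
The contrapositive of premise 2 (O(¬unfreeze_account -> ¬close_hatch)) is O(close_hatch -> unfreeze_account), and O(close_hatch) is already established, so O(unfreeze_account).
Premise 10 is O(¬reboot_node -> ¬unfreeze_account); contrapositively O(unfreeze_account -> reboot_node). Since O(unfreeze_account) holds, K gives O(reboot_node).
Premise 8 is O(¬inform_blueprint -> ¬reboot_node); contrapositively O(reboot_node -> inform_blueprint). Since O(reboot_node) holds, K gives O(inform_blueprint).
Premise 5 is O(inform_blueprint -> escalate_affidavit); since O(inform_blueprint), deontic closure gives O(escalate_affidavit).
Premise 3 is O(escalate_affidavit -> publish_disclosure); since O(escalate_affidavit), deontic closure gives O(publish_disclosure).
Premise 6, O(¬audit_complaint -> ¬publish_disclosure), contraposes to O(publish_disclosure -> audit_complaint); with O(publish_disclosure) we get O(audit_complaint).
Premises 1, 4 do not contribute to this derivation.
Hence audit_complaint is obligatory.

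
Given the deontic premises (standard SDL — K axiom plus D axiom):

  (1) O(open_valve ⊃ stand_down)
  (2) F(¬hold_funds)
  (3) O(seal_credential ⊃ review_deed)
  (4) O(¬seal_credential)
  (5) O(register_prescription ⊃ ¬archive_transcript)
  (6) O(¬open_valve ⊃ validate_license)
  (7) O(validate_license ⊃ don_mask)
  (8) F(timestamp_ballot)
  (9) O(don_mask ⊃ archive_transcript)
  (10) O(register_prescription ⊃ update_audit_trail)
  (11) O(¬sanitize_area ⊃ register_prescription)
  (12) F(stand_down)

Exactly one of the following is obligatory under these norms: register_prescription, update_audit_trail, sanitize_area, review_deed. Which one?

Premise 12 is F(stand_down), i.e. O(¬stand_down).
Premise 1, O(open_valve ⊃ stand_down), contraposes to O(¬stand_down ⊃ ¬open_valve); with O(¬stand_down) we get O(¬open_valve).
Premise 6 is O(¬open_valve ⊃ validate_license); since O(¬open_valve), deontic closure gives O(validate_license).
With premise 7, O(validate_license ⊃ don_mask), the K-axiom yields O(don_mask).
Applying K to premise 9 (O(don_mask ⊃ archive_transcript)) and O(don_mask) yields O(archive_transcript).
Premise 5, O(register_prescription ⊃ ¬archive_transcript), contraposes to O(archive_transcript ⊃ ¬register_prescription); with O(archive_transcript) we get O(¬register_prescription).
Premise 11, O(¬sanitize_area ⊃ register_prescription), contraposes to O(¬register_prescription ⊃ sanitize_area); with O(¬register_prescription) we get O(sanitize_area).
So O(sanitize_area) holds — sanitize_area is obligatory. None of the other listed options is made obligatory by any chain of premises.

sanitize_area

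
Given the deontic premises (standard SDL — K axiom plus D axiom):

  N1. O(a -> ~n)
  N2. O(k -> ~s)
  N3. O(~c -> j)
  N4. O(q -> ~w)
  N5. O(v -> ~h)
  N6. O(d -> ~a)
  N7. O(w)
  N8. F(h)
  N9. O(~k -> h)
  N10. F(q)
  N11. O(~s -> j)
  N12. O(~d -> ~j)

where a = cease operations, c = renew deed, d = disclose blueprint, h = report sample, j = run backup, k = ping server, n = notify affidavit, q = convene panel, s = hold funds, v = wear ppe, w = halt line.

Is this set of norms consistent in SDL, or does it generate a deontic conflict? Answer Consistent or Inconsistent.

Consistent

Premise 4 is O(q -> ~w), but O(q) is not derivable from the premises, so it does not yield O(~w).
So O(~w) is not derivable, and the apparent clash with O(w) does not arise.
A world satisfying every obligation exists (e.g. a=false, c=false, d=true, h=false, j=true, k=true, n=false, q=false, s=false, v=false, w=true); no atom is both obligatory and forbidden, so the set is consistent.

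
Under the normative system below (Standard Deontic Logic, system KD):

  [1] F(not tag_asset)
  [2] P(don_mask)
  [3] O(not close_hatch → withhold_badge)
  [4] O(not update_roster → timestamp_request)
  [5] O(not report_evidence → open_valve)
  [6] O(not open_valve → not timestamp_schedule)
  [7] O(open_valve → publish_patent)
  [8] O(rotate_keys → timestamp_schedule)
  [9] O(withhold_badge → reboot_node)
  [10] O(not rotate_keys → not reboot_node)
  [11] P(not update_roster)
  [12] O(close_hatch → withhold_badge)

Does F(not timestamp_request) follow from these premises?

No

Premise 4 is O(not update_roster → timestamp_request), but O(not update_roster) is not derivable from the premises (the permission P(not update_roster) asserts only not O(update_roster), not O(not update_roster)), so it does not yield O(timestamp_request).
No other premise forces O(timestamp_request). An ideal world satisfying every premise can still have not timestamp_request true, so F(not timestamp_request) is not derivable.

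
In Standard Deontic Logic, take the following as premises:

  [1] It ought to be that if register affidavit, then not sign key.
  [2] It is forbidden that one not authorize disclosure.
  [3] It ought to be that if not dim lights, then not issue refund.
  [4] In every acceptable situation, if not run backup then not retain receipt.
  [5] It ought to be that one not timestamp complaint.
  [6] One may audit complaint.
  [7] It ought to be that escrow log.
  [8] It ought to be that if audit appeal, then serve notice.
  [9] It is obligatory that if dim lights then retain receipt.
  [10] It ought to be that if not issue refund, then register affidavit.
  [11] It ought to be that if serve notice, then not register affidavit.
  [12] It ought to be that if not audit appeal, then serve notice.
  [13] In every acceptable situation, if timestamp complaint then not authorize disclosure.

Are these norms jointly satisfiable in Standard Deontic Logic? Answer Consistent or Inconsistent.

Consistent

Premise 13 is O(timestamp_complaint → ¬authorize_disclosure), but O(timestamp_complaint) is not derivable from the premises, so it does not yield O(¬authorize_disclosure).
So O(¬authorize_disclosure) is not derivable, and the apparent clash with O(authorize_disclosure) does not arise.
A world satisfying every obligation exists (e.g. audit_appeal=false, audit_complaint=false, authorize_disclosure=true, dim_lights=true, escrow_log=true, issue_refund=true, register_affidavit=false, retain_receipt=true, run_backup=true, serve_notice=true, sign_key=false, timestamp_complaint=false); no atom is both obligatory and forbidden, so the set is consistent.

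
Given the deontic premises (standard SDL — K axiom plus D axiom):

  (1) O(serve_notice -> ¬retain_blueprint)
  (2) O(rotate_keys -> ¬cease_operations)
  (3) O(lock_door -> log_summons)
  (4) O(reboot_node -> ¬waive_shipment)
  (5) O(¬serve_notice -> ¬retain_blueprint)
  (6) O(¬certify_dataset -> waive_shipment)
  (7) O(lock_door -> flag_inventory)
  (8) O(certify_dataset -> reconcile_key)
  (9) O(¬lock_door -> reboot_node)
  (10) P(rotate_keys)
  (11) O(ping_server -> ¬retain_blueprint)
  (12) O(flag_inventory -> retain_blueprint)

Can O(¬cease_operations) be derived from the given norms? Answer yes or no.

No

Premise 2 is O(rotate_keys -> ¬cease_operations), but O(rotate_keys) is not derivable from the premises (the permission P(rotate_keys) asserts only ¬O(¬rotate_keys), not O(rotate_keys)), so it does not yield O(¬cease_operations).
No other premise forces O(¬cease_operations). An ideal world satisfying every premise can still have ¬cease_operations false, so O(¬cease_operations) is not derivable.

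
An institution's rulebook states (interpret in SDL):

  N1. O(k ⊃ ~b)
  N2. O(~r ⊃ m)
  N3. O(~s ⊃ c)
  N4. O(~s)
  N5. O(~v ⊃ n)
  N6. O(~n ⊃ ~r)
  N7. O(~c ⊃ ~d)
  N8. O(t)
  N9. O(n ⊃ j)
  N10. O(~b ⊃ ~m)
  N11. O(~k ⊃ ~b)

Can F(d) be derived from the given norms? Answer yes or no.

Premise 7 is O(~c ⊃ ~d), but O(~c) is not derivable from the premises, so it does not yield O(~d).
No other premise forces O(~d). An ideal world satisfying every premise can still have d true, so F(d) is not derivable.

No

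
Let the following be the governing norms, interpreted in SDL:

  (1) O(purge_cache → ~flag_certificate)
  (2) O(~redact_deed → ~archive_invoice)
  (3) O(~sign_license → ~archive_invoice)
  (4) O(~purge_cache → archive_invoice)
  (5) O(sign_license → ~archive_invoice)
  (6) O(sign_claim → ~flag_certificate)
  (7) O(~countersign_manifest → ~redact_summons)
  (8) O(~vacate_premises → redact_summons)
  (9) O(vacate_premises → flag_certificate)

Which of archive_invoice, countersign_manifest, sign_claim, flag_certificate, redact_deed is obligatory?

By case analysis on sign_license: premise 5 gives O(sign_license → ~archive_invoice) and premise 3 gives O(~sign_license → ~archive_invoice), so O(~archive_invoice) either way.
Premise 4, O(~purge_cache → archive_invoice), contraposes to O(~archive_invoice → purge_cache); with O(~archive_invoice) we get O(purge_cache).
Applying K to premise 1 (O(purge_cache → ~flag_certificate)) and O(purge_cache) yields O(~flag_certificate).
Premise 9, O(vacate_premises → flag_certificate), contraposes to O(~flag_certificate → ~vacate_premises); with O(~flag_certificate) we get O(~vacate_premises).
From O(~vacate_premises) and premise 8, O(~vacate_premises → redact_summons), we obtain O(redact_summons).
The contrapositive of premise 7 (O(~countersign_manifest → ~redact_summons)) is O(redact_summons → countersign_manifest), and O(redact_summons) is already established, so O(countersign_manifest).
So O(countersign_manifest) holds — countersign_manifest is obligatory. None of the other listed options is made obligatory by any chain of premises.

countersign_manifest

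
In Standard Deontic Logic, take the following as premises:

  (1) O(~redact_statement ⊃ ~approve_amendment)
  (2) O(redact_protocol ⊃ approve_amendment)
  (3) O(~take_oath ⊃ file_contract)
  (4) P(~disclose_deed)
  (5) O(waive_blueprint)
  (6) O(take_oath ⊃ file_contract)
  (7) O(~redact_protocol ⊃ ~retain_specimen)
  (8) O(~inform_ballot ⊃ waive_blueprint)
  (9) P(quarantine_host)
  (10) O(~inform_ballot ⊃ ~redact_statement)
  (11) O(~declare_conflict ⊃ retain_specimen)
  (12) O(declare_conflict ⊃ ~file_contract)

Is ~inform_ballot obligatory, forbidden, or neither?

By case analysis on take_oath: premise 6 gives O(take_oath ⊃ file_contract) and premise 3 gives O(~take_oath ⊃ file_contract), so O(file_contract) either way.
The contrapositive of premise 12 (O(declare_conflict ⊃ ~file_contract)) is O(file_contract ⊃ ~declare_conflict), and O(file_contract) is already established, so O(~declare_conflict).
Premise 11 is O(~declare_conflict ⊃ retain_specimen); since O(~declare_conflict), deontic closure gives O(retain_specimen).
The contrapositive of premise 7 (O(~redact_protocol ⊃ ~retain_specimen)) is O(retain_specimen ⊃ redact_protocol), and O(retain_specimen) is already established, so O(redact_protocol).
From O(redact_protocol) and premise 2, O(redact_protocol ⊃ approve_amendment), we obtain O(approve_amendment).
The contrapositive of premise 1 (O(~redact_statement ⊃ ~approve_amendment)) is O(approve_amendment ⊃ redact_statement), and O(approve_amendment) is already established, so O(redact_statement).
Premise 10, O(~inform_ballot ⊃ ~redact_statement), contraposes to O(redact_statement ⊃ inform_ballot); with O(redact_statement) we get O(inform_ballot).
Premises 4, 5, 8, 9 do not contribute to this derivation.
Thus O(inform_ballot), which is F(~inform_ballot): ~inform_ballot is forbidden.

Forbidden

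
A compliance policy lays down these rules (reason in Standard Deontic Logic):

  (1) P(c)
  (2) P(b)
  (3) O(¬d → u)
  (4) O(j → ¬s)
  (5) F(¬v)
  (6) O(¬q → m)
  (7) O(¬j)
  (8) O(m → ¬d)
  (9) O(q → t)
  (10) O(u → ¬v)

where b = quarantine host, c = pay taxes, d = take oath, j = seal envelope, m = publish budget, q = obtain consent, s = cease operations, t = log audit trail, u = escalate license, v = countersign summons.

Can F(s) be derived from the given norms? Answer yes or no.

Premise 4 is O(j → ¬s), but O(j) is not derivable from the premises, so it does not yield O(¬s).
No other premise forces O(¬s). An ideal world satisfying every premise can still have s true, so F(s) is not derivable.

No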